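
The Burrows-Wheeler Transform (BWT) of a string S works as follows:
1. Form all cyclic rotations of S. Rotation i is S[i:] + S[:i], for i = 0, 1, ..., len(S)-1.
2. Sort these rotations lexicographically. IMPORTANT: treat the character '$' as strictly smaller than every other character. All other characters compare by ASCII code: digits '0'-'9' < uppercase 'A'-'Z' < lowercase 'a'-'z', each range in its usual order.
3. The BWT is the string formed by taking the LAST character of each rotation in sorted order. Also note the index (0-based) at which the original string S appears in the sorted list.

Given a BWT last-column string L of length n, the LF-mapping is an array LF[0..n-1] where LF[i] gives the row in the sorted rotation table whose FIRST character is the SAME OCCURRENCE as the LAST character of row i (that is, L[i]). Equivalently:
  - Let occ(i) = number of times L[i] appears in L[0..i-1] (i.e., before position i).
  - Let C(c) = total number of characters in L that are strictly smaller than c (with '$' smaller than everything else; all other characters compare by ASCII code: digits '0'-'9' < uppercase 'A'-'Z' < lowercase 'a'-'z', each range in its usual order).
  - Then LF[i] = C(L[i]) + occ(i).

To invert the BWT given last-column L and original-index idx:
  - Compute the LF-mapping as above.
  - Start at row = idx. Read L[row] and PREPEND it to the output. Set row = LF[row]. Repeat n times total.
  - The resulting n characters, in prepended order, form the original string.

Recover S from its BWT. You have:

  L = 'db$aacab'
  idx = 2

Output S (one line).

LF mapping: 7 4 0 1 2 6 3 5
Walk LF starting at row 2, prepending L[row]:
  step 1: row=2, L[2]='$', prepend. Next row=LF[2]=0
  step 2: row=0, L[0]='d', prepend. Next row=LF[0]=7
  step 3: row=7, L[7]='b', prepend. Next row=LF[7]=5
  step 4: row=5, L[5]='c', prepend. Next row=LF[5]=6
  step 5: row=6, L[6]='a', prepend. Next row=LF[6]=3
  step 6: row=3, L[3]='a', prepend. Next row=LF[3]=1
  step 7: row=1, L[1]='b', prepend. Next row=LF[1]=4
  step 8: row=4, L[4]='a', prepend. Next row=LF[4]=2
Reversed output: abaacbd$

Answer: abaacbd$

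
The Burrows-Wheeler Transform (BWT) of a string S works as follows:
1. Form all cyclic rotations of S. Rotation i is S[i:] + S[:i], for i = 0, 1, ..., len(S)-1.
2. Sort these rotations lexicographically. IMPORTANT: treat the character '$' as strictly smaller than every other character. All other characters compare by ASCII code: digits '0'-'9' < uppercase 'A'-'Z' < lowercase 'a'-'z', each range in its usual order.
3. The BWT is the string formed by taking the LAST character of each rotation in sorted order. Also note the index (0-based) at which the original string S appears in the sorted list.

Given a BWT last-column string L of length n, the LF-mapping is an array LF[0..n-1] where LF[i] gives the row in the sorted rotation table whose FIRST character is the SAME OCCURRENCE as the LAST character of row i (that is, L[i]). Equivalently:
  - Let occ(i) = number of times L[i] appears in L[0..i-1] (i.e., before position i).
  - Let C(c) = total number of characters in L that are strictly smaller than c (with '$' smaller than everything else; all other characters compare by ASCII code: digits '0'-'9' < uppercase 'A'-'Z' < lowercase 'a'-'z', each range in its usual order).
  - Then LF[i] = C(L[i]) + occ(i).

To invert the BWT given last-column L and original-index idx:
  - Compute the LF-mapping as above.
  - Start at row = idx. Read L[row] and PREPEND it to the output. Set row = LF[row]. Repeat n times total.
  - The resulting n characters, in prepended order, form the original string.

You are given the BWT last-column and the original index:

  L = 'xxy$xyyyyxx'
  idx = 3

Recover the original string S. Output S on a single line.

Answer: xxyyxyyyxx$

Derivation:
LF mapping: 1 2 6 0 3 7 8 9 10 4 5
Walk LF starting at row 3, prepending L[row]:
  step 1: row=3, L[3]='$', prepend. Next row=LF[3]=0
  step 2: row=0, L[0]='x', prepend. Next row=LF[0]=1
  step 3: row=1, L[1]='x', prepend. Next row=LF[1]=2
  step 4: row=2, L[2]='y', prepend. Next row=LF[2]=6
  step 5: row=6, L[6]='y', prepend. Next row=LF[6]=8
  step 6: row=8, L[8]='y', prepend. Next row=LF[8]=10
  step 7: row=10, L[10]='x', prepend. Next row=LF[10]=5
  step 8: row=5, L[5]='y', prepend. Next row=LF[5]=7
  step 9: row=7, L[7]='y', prepend. Next row=LF[7]=9
  step 10: row=9, L[9]='x', prepend. Next row=LF[9]=4
  step 11: row=4, L[4]='x', prepend. Next row=LF[4]=3
Reversed output: xxyyxyyyxx$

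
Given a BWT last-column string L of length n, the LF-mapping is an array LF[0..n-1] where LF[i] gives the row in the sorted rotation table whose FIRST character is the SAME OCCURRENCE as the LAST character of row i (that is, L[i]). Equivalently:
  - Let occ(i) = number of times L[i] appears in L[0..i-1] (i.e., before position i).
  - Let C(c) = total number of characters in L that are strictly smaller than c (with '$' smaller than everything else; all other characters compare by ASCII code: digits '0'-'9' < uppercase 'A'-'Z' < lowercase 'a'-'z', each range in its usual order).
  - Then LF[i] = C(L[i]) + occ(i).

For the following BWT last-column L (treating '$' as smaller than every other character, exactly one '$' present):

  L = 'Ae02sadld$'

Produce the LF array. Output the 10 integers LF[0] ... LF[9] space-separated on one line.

Answer: 3 7 1 2 9 4 5 8 6 0

Derivation:
Char counts: '$':1, '0':1, '2':1, 'A':1, 'a':1, 'd':2, 'e':1, 'l':1, 's':1
C (first-col start): C('$')=0, C('0')=1, C('2')=2, C('A')=3, C('a')=4, C('d')=5, C('e')=7, C('l')=8, C('s')=9
L[0]='A': occ=0, LF[0]=C('A')+0=3+0=3
L[1]='e': occ=0, LF[1]=C('e')+0=7+0=7
L[2]='0': occ=0, LF[2]=C('0')+0=1+0=1
L[3]='2': occ=0, LF[3]=C('2')+0=2+0=2
L[4]='s': occ=0, LF[4]=C('s')+0=9+0=9
L[5]='a': occ=0, LF[5]=C('a')+0=4+0=4
L[6]='d': occ=0, LF[6]=C('d')+0=5+0=5
L[7]='l': occ=0, LF[7]=C('l')+0=8+0=8
L[8]='d': occ=1, LF[8]=C('d')+1=5+1=6
L[9]='$': occ=0, LF[9]=C('$')+0=0+0=0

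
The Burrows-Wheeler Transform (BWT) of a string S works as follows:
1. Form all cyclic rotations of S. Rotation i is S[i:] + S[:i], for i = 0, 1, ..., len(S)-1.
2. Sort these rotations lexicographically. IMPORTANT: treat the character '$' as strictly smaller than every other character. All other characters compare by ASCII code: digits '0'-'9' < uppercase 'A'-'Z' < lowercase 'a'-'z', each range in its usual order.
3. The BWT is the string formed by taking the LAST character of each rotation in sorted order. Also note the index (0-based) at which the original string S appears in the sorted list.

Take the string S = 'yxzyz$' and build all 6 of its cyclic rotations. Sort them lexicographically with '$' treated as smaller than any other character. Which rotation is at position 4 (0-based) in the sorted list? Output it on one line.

All 6 rotations (rotation i = S[i:]+S[:i]):
  rot[0] = yxzyz$
  rot[1] = xzyz$y
  rot[2] = zyz$yx
  rot[3] = yz$yxz
  rot[4] = z$yxzy
  rot[5] = $yxzyz
Sorted (with $ < everything):
  sorted[0] = $yxzyz
  sorted[1] = xzyz$y
  sorted[2] = yxzyz$
  sorted[3] = yz$yxz
  sorted[4] = z$yxzy
  sorted[5] = zyz$yx
sorted[4] = z$yxzy

Answer: z$yxzy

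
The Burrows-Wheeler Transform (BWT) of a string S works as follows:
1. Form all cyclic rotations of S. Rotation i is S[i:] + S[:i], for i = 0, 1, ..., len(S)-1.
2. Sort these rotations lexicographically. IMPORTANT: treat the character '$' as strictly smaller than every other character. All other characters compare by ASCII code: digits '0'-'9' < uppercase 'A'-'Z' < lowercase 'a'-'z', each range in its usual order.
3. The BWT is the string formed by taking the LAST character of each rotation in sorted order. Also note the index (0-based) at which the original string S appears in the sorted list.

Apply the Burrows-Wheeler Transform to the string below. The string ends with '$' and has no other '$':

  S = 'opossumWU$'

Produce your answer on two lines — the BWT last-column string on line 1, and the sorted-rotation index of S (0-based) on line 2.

Answer: UWmu$pooss
4

Derivation:
All 10 rotations (rotation i = S[i:]+S[:i]):
  rot[0] = opossumWU$
  rot[1] = possumWU$o
  rot[2] = ossumWU$op
  rot[3] = ssumWU$opo
  rot[4] = sumWU$opos
  rot[5] = umWU$oposs
  rot[6] = mWU$opossu
  rot[7] = WU$opossum
  rot[8] = U$opossumW
  rot[9] = $opossumWU
Sorted (with $ < everything):
  sorted[0] = $opossumWU  (last char: 'U')
  sorted[1] = U$opossumW  (last char: 'W')
  sorted[2] = WU$opossum  (last char: 'm')
  sorted[3] = mWU$opossu  (last char: 'u')
  sorted[4] = opossumWU$  (last char: '$')
  sorted[5] = ossumWU$op  (last char: 'p')
  sorted[6] = possumWU$o  (last char: 'o')
  sorted[7] = ssumWU$opo  (last char: 'o')
  sorted[8] = sumWU$opos  (last char: 's')
  sorted[9] = umWU$oposs  (last char: 's')
Last column: UWmu$pooss
Original string S is at sorted index 4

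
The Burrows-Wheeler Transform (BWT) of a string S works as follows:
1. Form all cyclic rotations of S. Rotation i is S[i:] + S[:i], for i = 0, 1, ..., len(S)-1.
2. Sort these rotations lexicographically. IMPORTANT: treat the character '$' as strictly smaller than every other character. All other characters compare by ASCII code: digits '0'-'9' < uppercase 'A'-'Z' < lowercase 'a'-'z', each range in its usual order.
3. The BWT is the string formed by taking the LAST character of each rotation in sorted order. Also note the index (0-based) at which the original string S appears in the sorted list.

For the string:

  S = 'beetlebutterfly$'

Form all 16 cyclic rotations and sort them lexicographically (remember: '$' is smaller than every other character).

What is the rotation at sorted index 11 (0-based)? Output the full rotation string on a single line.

All 16 rotations (rotation i = S[i:]+S[:i]):
  rot[0] = beetlebutterfly$
  rot[1] = eetlebutterfly$b
  rot[2] = etlebutterfly$be
  rot[3] = tlebutterfly$bee
  rot[4] = lebutterfly$beet
  rot[5] = ebutterfly$beetl
  rot[6] = butterfly$beetle
  rot[7] = utterfly$beetleb
  rot[8] = tterfly$beetlebu
  rot[9] = terfly$beetlebut
  rot[10] = erfly$beetlebutt
  rot[11] = rfly$beetlebutte
  rot[12] = fly$beetlebutter
  rot[13] = ly$beetlebutterf
  rot[14] = y$beetlebutterfl
  rot[15] = $beetlebutterfly
Sorted (with $ < everything):
  sorted[0] = $beetlebutterfly
  sorted[1] = beetlebutterfly$
  sorted[2] = butterfly$beetle
  sorted[3] = ebutterfly$beetl
  sorted[4] = eetlebutterfly$b
  sorted[5] = erfly$beetlebutt
  sorted[6] = etlebutterfly$be
  sorted[7] = fly$beetlebutter
  sorted[8] = lebutterfly$beet
  sorted[9] = ly$beetlebutterf
  sorted[10] = rfly$beetlebutte
  sorted[11] = terfly$beetlebut
  sorted[12] = tlebutterfly$bee
  sorted[13] = tterfly$beetlebu
  sorted[14] = utterfly$beetleb
  sorted[15] = y$beetlebutterfl
sorted[11] = terfly$beetlebut

Answer: terfly$beetlebut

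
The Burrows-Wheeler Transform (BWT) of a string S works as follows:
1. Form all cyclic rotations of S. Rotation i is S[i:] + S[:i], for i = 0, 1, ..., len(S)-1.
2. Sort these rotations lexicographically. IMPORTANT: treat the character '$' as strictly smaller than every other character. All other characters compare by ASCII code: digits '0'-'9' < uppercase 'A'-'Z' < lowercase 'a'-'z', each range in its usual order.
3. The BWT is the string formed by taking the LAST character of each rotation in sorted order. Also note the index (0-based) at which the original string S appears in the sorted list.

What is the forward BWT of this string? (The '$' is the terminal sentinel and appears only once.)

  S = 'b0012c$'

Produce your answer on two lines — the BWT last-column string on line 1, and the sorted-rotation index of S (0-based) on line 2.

All 7 rotations (rotation i = S[i:]+S[:i]):
  rot[0] = b0012c$
  rot[1] = 0012c$b
  rot[2] = 012c$b0
  rot[3] = 12c$b00
  rot[4] = 2c$b001
  rot[5] = c$b0012
  rot[6] = $b0012c
Sorted (with $ < everything):
  sorted[0] = $b0012c  (last char: 'c')
  sorted[1] = 0012c$b  (last char: 'b')
  sorted[2] = 012c$b0  (last char: '0')
  sorted[3] = 12c$b00  (last char: '0')
  sorted[4] = 2c$b001  (last char: '1')
  sorted[5] = b0012c$  (last char: '$')
  sorted[6] = c$b0012  (last char: '2')
Last column: cb001$2
Original string S is at sorted index 5

Answer: cb001$2
5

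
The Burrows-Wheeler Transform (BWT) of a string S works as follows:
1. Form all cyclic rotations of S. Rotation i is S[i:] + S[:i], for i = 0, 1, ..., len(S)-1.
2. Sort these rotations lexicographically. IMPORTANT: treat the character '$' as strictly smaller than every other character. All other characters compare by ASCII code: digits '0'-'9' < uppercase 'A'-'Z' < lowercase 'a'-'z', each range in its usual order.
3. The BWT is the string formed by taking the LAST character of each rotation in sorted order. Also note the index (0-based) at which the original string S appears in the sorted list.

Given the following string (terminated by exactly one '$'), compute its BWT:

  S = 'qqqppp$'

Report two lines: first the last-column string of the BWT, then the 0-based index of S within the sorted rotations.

All 7 rotations (rotation i = S[i:]+S[:i]):
  rot[0] = qqqppp$
  rot[1] = qqppp$q
  rot[2] = qppp$qq
  rot[3] = ppp$qqq
  rot[4] = pp$qqqp
  rot[5] = p$qqqpp
  rot[6] = $qqqppp
Sorted (with $ < everything):
  sorted[0] = $qqqppp  (last char: 'p')
  sorted[1] = p$qqqpp  (last char: 'p')
  sorted[2] = pp$qqqp  (last char: 'p')
  sorted[3] = ppp$qqq  (last char: 'q')
  sorted[4] = qppp$qq  (last char: 'q')
  sorted[5] = qqppp$q  (last char: 'q')
  sorted[6] = qqqppp$  (last char: '$')
Last column: pppqqq$
Original string S is at sorted index 6

Answer: pppqqq$
6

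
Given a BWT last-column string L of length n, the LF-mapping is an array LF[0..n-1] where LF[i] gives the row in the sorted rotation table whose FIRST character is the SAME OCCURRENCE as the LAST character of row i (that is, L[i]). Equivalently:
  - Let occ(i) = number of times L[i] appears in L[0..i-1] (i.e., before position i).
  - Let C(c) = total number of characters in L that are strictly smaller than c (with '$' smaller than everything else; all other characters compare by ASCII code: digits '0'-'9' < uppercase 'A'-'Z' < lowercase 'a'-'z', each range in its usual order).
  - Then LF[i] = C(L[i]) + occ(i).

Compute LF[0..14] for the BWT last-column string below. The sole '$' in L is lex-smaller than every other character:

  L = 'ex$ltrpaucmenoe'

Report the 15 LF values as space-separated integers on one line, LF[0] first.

Answer: 3 14 0 6 12 11 10 1 13 2 7 4 8 9 5

Derivation:
Char counts: '$':1, 'a':1, 'c':1, 'e':3, 'l':1, 'm':1, 'n':1, 'o':1, 'p':1, 'r':1, 't':1, 'u':1, 'x':1
C (first-col start): C('$')=0, C('a')=1, C('c')=2, C('e')=3, C('l')=6, C('m')=7, C('n')=8, C('o')=9, C('p')=10, C('r')=11, C('t')=12, C('u')=13, C('x')=14
L[0]='e': occ=0, LF[0]=C('e')+0=3+0=3
L[1]='x': occ=0, LF[1]=C('x')+0=14+0=14
L[2]='$': occ=0, LF[2]=C('$')+0=0+0=0
L[3]='l': occ=0, LF[3]=C('l')+0=6+0=6
L[4]='t': occ=0, LF[4]=C('t')+0=12+0=12
L[5]='r': occ=0, LF[5]=C('r')+0=11+0=11
L[6]='p': occ=0, LF[6]=C('p')+0=10+0=10
L[7]='a': occ=0, LF[7]=C('a')+0=1+0=1
L[8]='u': occ=0, LF[8]=C('u')+0=13+0=13
L[9]='c': occ=0, LF[9]=C('c')+0=2+0=2
L[10]='m': occ=0, LF[10]=C('m')+0=7+0=7
L[11]='e': occ=1, LF[11]=C('e')+1=3+1=4
L[12]='n': occ=0, LF[12]=C('n')+0=8+0=8
L[13]='o': occ=0, LF[13]=C('o')+0=9+0=9
L[14]='e': occ=2, LF[14]=C('e')+2=3+2=5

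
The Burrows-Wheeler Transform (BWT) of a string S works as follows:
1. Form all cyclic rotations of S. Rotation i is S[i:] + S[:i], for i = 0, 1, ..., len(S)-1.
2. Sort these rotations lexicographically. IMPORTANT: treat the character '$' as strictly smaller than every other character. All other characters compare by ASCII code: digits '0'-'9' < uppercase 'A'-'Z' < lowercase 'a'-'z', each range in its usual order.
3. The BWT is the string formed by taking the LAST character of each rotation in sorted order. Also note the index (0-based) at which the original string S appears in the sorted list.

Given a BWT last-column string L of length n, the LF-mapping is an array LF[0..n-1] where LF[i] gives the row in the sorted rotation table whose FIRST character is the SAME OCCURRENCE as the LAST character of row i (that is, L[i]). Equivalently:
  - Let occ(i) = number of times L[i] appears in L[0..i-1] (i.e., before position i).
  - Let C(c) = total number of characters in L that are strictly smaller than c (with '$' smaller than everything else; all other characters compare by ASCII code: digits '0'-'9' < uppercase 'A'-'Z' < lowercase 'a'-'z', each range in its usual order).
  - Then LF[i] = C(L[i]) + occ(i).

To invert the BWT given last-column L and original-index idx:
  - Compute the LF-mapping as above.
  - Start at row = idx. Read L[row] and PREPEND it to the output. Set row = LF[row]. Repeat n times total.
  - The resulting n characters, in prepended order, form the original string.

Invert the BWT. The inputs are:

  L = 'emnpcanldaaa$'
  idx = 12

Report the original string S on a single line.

Answer: panamacandle$

Derivation:
LF mapping: 7 9 10 12 5 1 11 8 6 2 3 4 0
Walk LF starting at row 12, prepending L[row]:
  step 1: row=12, L[12]='$', prepend. Next row=LF[12]=0
  step 2: row=0, L[0]='e', prepend. Next row=LF[0]=7
  step 3: row=7, L[7]='l', prepend. Next row=LF[7]=8
  step 4: row=8, L[8]='d', prepend. Next row=LF[8]=6
  step 5: row=6, L[6]='n', prepend. Next row=LF[6]=11
  step 6: row=11, L[11]='a', prepend. Next row=LF[11]=4
  step 7: row=4, L[4]='c', prepend. Next row=LF[4]=5
  step 8: row=5, L[5]='a', prepend. Next row=LF[5]=1
  step 9: row=1, L[1]='m', prepend. Next row=LF[1]=9
  step 10: row=9, L[9]='a', prepend. Next row=LF[9]=2
  step 11: row=2, L[2]='n', prepend. Next row=LF[2]=10
  step 12: row=10, L[10]='a', prepend. Next row=LF[10]=3
  step 13: row=3, L[3]='p', prepend. Next row=LF[3]=12
Reversed output: panamacandle$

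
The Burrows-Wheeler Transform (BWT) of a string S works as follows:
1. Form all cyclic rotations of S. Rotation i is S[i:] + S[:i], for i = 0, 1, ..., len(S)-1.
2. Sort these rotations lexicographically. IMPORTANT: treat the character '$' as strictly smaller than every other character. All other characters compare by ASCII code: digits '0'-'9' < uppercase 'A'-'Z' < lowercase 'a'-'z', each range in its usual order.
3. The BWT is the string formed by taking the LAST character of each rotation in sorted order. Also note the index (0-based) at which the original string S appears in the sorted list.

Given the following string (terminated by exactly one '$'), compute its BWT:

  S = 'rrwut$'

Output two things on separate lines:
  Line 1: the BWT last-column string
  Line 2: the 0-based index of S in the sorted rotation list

All 6 rotations (rotation i = S[i:]+S[:i]):
  rot[0] = rrwut$
  rot[1] = rwut$r
  rot[2] = wut$rr
  rot[3] = ut$rrw
  rot[4] = t$rrwu
  rot[5] = $rrwut
Sorted (with $ < everything):
  sorted[0] = $rrwut  (last char: 't')
  sorted[1] = rrwut$  (last char: '$')
  sorted[2] = rwut$r  (last char: 'r')
  sorted[3] = t$rrwu  (last char: 'u')
  sorted[4] = ut$rrw  (last char: 'w')
  sorted[5] = wut$rr  (last char: 'r')
Last column: t$ruwr
Original string S is at sorted index 1

Answer: t$ruwr
1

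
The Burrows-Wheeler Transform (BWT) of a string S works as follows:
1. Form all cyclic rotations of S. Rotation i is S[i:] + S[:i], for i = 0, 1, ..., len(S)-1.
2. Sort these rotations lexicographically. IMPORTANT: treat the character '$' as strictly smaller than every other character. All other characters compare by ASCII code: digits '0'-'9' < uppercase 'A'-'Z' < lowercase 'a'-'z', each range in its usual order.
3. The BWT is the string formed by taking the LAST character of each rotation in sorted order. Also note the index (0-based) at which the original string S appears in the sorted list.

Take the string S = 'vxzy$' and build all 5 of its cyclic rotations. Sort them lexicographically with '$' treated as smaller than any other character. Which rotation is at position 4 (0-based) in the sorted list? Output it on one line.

Answer: zy$vx

Derivation:
All 5 rotations (rotation i = S[i:]+S[:i]):
  rot[0] = vxzy$
  rot[1] = xzy$v
  rot[2] = zy$vx
  rot[3] = y$vxz
  rot[4] = $vxzy
Sorted (with $ < everything):
  sorted[0] = $vxzy
  sorted[1] = vxzy$
  sorted[2] = xzy$v
  sorted[3] = y$vxz
  sorted[4] = zy$vx
sorted[4] = zy$vx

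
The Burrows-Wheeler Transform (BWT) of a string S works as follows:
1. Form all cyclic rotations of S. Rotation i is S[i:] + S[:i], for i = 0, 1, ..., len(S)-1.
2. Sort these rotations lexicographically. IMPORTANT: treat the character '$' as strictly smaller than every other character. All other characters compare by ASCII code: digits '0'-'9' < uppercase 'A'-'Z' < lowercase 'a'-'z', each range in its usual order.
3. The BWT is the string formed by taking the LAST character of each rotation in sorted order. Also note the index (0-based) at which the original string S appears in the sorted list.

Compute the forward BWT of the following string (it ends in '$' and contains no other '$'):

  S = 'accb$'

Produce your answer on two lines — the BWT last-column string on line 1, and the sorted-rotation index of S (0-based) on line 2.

Answer: b$cca
1

Derivation:
All 5 rotations (rotation i = S[i:]+S[:i]):
  rot[0] = accb$
  rot[1] = ccb$a
  rot[2] = cb$ac
  rot[3] = b$acc
  rot[4] = $accb
Sorted (with $ < everything):
  sorted[0] = $accb  (last char: 'b')
  sorted[1] = accb$  (last char: '$')
  sorted[2] = b$acc  (last char: 'c')
  sorted[3] = cb$ac  (last char: 'c')
  sorted[4] = ccb$a  (last char: 'a')
Last column: b$cca
Original string S is at sorted index 1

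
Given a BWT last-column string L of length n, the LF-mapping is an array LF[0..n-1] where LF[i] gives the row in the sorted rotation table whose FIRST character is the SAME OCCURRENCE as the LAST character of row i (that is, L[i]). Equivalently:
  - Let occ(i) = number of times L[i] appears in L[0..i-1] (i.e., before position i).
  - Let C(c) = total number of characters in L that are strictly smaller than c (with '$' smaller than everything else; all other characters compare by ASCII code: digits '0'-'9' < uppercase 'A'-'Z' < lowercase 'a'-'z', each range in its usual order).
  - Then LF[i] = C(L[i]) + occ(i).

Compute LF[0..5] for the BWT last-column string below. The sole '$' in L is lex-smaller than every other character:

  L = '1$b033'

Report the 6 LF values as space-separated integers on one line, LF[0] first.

Char counts: '$':1, '0':1, '1':1, '3':2, 'b':1
C (first-col start): C('$')=0, C('0')=1, C('1')=2, C('3')=3, C('b')=5
L[0]='1': occ=0, LF[0]=C('1')+0=2+0=2
L[1]='$': occ=0, LF[1]=C('$')+0=0+0=0
L[2]='b': occ=0, LF[2]=C('b')+0=5+0=5
L[3]='0': occ=0, LF[3]=C('0')+0=1+0=1
L[4]='3': occ=0, LF[4]=C('3')+0=3+0=3
L[5]='3': occ=1, LF[5]=C('3')+1=3+1=4

Answer: 2 0 5 1 3 4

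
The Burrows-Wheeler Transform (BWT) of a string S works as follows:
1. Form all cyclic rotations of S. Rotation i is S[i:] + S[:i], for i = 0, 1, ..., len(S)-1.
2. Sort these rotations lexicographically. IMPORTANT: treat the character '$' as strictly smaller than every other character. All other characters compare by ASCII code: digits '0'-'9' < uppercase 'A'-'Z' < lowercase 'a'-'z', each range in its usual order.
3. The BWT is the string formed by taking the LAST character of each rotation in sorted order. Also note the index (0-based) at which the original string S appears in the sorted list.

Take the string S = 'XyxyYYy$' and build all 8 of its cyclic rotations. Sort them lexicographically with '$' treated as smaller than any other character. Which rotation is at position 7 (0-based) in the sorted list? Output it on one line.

All 8 rotations (rotation i = S[i:]+S[:i]):
  rot[0] = XyxyYYy$
  rot[1] = yxyYYy$X
  rot[2] = xyYYy$Xy
  rot[3] = yYYy$Xyx
  rot[4] = YYy$Xyxy
  rot[5] = Yy$XyxyY
  rot[6] = y$XyxyYY
  rot[7] = $XyxyYYy
Sorted (with $ < everything):
  sorted[0] = $XyxyYYy
  sorted[1] = XyxyYYy$
  sorted[2] = YYy$Xyxy
  sorted[3] = Yy$XyxyY
  sorted[4] = xyYYy$Xy
  sorted[5] = y$XyxyYY
  sorted[6] = yYYy$Xyx
  sorted[7] = yxyYYy$X
sorted[7] = yxyYYy$X

Answer: yxyYYy$X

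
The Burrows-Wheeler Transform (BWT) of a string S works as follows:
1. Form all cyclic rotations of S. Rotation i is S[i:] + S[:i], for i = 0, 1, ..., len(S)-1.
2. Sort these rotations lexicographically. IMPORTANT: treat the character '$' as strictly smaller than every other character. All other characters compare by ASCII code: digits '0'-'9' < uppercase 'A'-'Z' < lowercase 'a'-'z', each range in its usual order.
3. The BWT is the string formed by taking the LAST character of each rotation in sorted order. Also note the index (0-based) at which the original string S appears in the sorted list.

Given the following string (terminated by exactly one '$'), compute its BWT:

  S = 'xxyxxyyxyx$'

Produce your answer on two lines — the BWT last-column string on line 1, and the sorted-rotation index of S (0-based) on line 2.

Answer: xy$yyxxxxyx
2

Derivation:
All 11 rotations (rotation i = S[i:]+S[:i]):
  rot[0] = xxyxxyyxyx$
  rot[1] = xyxxyyxyx$x
  rot[2] = yxxyyxyx$xx
  rot[3] = xxyyxyx$xxy
  rot[4] = xyyxyx$xxyx
  rot[5] = yyxyx$xxyxx
  rot[6] = yxyx$xxyxxy
  rot[7] = xyx$xxyxxyy
  rot[8] = yx$xxyxxyyx
  rot[9] = x$xxyxxyyxy
  rot[10] = $xxyxxyyxyx
Sorted (with $ < everything):
  sorted[0] = $xxyxxyyxyx  (last char: 'x')
  sorted[1] = x$xxyxxyyxy  (last char: 'y')
  sorted[2] = xxyxxyyxyx$  (last char: '$')
  sorted[3] = xxyyxyx$xxy  (last char: 'y')
  sorted[4] = xyx$xxyxxyy  (last char: 'y')
  sorted[5] = xyxxyyxyx$x  (last char: 'x')
  sorted[6] = xyyxyx$xxyx  (last char: 'x')
  sorted[7] = yx$xxyxxyyx  (last char: 'x')
  sorted[8] = yxxyyxyx$xx  (last char: 'x')
  sorted[9] = yxyx$xxyxxy  (last char: 'y')
  sorted[10] = yyxyx$xxyxx  (last char: 'x')
Last column: xy$yyxxxxyx
Original string S is at sorted index 2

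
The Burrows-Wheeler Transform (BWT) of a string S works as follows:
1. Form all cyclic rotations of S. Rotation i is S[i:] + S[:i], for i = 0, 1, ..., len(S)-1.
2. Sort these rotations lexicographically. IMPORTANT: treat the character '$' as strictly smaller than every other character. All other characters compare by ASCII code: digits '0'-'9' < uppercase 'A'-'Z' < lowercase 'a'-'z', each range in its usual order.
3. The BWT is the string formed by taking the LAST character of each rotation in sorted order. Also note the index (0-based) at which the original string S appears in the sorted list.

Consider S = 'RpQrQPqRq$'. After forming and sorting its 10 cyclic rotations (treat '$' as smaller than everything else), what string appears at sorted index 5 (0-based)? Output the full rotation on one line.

All 10 rotations (rotation i = S[i:]+S[:i]):
  rot[0] = RpQrQPqRq$
  rot[1] = pQrQPqRq$R
  rot[2] = QrQPqRq$Rp
  rot[3] = rQPqRq$RpQ
  rot[4] = QPqRq$RpQr
  rot[5] = PqRq$RpQrQ
  rot[6] = qRq$RpQrQP
  rot[7] = Rq$RpQrQPq
  rot[8] = q$RpQrQPqR
  rot[9] = $RpQrQPqRq
Sorted (with $ < everything):
  sorted[0] = $RpQrQPqRq
  sorted[1] = PqRq$RpQrQ
  sorted[2] = QPqRq$RpQr
  sorted[3] = QrQPqRq$Rp
  sorted[4] = RpQrQPqRq$
  sorted[5] = Rq$RpQrQPq
  sorted[6] = pQrQPqRq$R
  sorted[7] = q$RpQrQPqR
  sorted[8] = qRq$RpQrQP
  sorted[9] = rQPqRq$RpQ
sorted[5] = Rq$RpQrQPq

Answer: Rq$RpQrQPq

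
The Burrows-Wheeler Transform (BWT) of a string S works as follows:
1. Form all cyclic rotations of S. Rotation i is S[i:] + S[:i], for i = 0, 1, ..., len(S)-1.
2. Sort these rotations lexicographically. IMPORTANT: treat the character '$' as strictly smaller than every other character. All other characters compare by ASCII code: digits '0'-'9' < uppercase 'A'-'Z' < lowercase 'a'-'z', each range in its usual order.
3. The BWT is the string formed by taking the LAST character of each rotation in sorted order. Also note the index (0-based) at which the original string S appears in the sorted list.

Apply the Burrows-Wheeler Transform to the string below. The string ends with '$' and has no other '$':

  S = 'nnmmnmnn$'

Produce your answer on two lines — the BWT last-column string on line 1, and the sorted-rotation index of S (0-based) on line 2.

Answer: nnmnnnmm$
8

Derivation:
All 9 rotations (rotation i = S[i:]+S[:i]):
  rot[0] = nnmmnmnn$
  rot[1] = nmmnmnn$n
  rot[2] = mmnmnn$nn
  rot[3] = mnmnn$nnm
  rot[4] = nmnn$nnmm
  rot[5] = mnn$nnmmn
  rot[6] = nn$nnmmnm
  rot[7] = n$nnmmnmn
  rot[8] = $nnmmnmnn
Sorted (with $ < everything):
  sorted[0] = $nnmmnmnn  (last char: 'n')
  sorted[1] = mmnmnn$nn  (last char: 'n')
  sorted[2] = mnmnn$nnm  (last char: 'm')
  sorted[3] = mnn$nnmmn  (last char: 'n')
  sorted[4] = n$nnmmnmn  (last char: 'n')
  sorted[5] = nmmnmnn$n  (last char: 'n')
  sorted[6] = nmnn$nnmm  (last char: 'm')
  sorted[7] = nn$nnmmnm  (last char: 'm')
  sorted[8] = nnmmnmnn$  (last char: '$')
Last column: nnmnnnmm$
Original string S is at sorted index 8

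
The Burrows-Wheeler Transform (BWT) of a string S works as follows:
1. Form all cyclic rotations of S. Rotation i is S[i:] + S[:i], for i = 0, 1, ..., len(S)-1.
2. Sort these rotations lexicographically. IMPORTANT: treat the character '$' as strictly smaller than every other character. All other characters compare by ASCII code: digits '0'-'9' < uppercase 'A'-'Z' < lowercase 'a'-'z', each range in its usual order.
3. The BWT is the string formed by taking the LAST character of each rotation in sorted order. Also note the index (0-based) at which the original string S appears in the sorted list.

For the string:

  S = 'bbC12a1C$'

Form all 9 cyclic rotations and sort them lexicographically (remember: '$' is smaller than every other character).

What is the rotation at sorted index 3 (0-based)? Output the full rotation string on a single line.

All 9 rotations (rotation i = S[i:]+S[:i]):
  rot[0] = bbC12a1C$
  rot[1] = bC12a1C$b
  rot[2] = C12a1C$bb
  rot[3] = 12a1C$bbC
  rot[4] = 2a1C$bbC1
  rot[5] = a1C$bbC12
  rot[6] = 1C$bbC12a
  rot[7] = C$bbC12a1
  rot[8] = $bbC12a1C
Sorted (with $ < everything):
  sorted[0] = $bbC12a1C
  sorted[1] = 12a1C$bbC
  sorted[2] = 1C$bbC12a
  sorted[3] = 2a1C$bbC1
  sorted[4] = C$bbC12a1
  sorted[5] = C12a1C$bb
  sorted[6] = a1C$bbC12
  sorted[7] = bC12a1C$b
  sorted[8] = bbC12a1C$
sorted[3] = 2a1C$bbC1

Answer: 2a1C$bbC1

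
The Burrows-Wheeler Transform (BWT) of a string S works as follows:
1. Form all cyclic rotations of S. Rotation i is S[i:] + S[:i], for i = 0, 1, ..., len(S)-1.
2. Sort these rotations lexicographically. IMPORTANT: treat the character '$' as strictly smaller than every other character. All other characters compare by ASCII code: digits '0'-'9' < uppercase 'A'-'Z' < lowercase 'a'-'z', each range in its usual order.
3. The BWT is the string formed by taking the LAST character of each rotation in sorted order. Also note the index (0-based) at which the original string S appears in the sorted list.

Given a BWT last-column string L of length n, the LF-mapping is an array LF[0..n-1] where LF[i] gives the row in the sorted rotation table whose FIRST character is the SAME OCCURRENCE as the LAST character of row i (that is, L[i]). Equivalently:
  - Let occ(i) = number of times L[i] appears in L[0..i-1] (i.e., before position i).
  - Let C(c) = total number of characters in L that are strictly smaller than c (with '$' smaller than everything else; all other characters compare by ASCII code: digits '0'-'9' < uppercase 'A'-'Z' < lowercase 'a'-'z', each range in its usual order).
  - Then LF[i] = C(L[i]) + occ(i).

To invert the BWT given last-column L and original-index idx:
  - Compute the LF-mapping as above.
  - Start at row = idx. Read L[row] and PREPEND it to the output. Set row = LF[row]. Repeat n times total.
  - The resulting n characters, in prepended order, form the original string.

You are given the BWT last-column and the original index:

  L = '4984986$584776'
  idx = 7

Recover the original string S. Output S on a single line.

LF mapping: 1 12 9 2 13 10 5 0 4 11 3 7 8 6
Walk LF starting at row 7, prepending L[row]:
  step 1: row=7, L[7]='$', prepend. Next row=LF[7]=0
  step 2: row=0, L[0]='4', prepend. Next row=LF[0]=1
  step 3: row=1, L[1]='9', prepend. Next row=LF[1]=12
  step 4: row=12, L[12]='7', prepend. Next row=LF[12]=8
  step 5: row=8, L[8]='5', prepend. Next row=LF[8]=4
  step 6: row=4, L[4]='9', prepend. Next row=LF[4]=13
  step 7: row=13, L[13]='6', prepend. Next row=LF[13]=6
  step 8: row=6, L[6]='6', prepend. Next row=LF[6]=5
  step 9: row=5, L[5]='8', prepend. Next row=LF[5]=10
  step 10: row=10, L[10]='4', prepend. Next row=LF[10]=3
  step 11: row=3, L[3]='4', prepend. Next row=LF[3]=2
  step 12: row=2, L[2]='8', prepend. Next row=LF[2]=9
  step 13: row=9, L[9]='8', prepend. Next row=LF[9]=11
  step 14: row=11, L[11]='7', prepend. Next row=LF[11]=7
Reversed output: 7884486695794$

Answer: 7884486695794$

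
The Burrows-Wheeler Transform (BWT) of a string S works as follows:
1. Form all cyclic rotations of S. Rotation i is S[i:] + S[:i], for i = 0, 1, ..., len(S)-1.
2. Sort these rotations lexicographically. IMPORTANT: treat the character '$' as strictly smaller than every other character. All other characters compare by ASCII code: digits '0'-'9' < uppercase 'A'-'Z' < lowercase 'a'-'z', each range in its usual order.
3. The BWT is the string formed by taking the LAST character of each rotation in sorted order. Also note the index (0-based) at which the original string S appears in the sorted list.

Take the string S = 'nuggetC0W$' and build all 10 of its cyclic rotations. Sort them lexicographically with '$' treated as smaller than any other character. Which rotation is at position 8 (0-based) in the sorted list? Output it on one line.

Answer: tC0W$nugge

Derivation:
All 10 rotations (rotation i = S[i:]+S[:i]):
  rot[0] = nuggetC0W$
  rot[1] = uggetC0W$n
  rot[2] = ggetC0W$nu
  rot[3] = getC0W$nug
  rot[4] = etC0W$nugg
  rot[5] = tC0W$nugge
  rot[6] = C0W$nugget
  rot[7] = 0W$nuggetC
  rot[8] = W$nuggetC0
  rot[9] = $nuggetC0W
Sorted (with $ < everything):
  sorted[0] = $nuggetC0W
  sorted[1] = 0W$nuggetC
  sorted[2] = C0W$nugget
  sorted[3] = W$nuggetC0
  sorted[4] = etC0W$nugg
  sorted[5] = getC0W$nug
  sorted[6] = ggetC0W$nu
  sorted[7] = nuggetC0W$
  sorted[8] = tC0W$nugge
  sorted[9] = uggetC0W$n
sorted[8] = tC0W$nugge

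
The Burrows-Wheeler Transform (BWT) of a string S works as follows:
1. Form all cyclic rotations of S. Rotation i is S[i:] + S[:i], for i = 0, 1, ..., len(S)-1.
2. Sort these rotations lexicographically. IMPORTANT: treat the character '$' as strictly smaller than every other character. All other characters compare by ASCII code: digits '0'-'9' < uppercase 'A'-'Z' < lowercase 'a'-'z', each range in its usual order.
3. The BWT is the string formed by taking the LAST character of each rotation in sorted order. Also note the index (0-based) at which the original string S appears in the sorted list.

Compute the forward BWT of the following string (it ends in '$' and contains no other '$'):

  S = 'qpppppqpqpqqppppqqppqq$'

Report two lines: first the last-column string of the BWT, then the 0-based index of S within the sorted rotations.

All 23 rotations (rotation i = S[i:]+S[:i]):
  rot[0] = qpppppqpqpqqppppqqppqq$
  rot[1] = pppppqpqpqqppppqqppqq$q
  rot[2] = ppppqpqpqqppppqqppqq$qp
  rot[3] = pppqpqpqqppppqqppqq$qpp
  rot[4] = ppqpqpqqppppqqppqq$qppp
  rot[5] = pqpqpqqppppqqppqq$qpppp
  rot[6] = qpqpqqppppqqppqq$qppppp
  rot[7] = pqpqqppppqqppqq$qpppppq
  rot[8] = qpqqppppqqppqq$qpppppqp
  rot[9] = pqqppppqqppqq$qpppppqpq
  rot[10] = qqppppqqppqq$qpppppqpqp
  rot[11] = qppppqqppqq$qpppppqpqpq
  rot[12] = ppppqqppqq$qpppppqpqpqq
  rot[13] = pppqqppqq$qpppppqpqpqqp
  rot[14] = ppqqppqq$qpppppqpqpqqpp
  rot[15] = pqqppqq$qpppppqpqpqqppp
  rot[16] = qqppqq$qpppppqpqpqqpppp
  rot[17] = qppqq$qpppppqpqpqqppppq
  rot[18] = ppqq$qpppppqpqpqqppppqq
  rot[19] = pqq$qpppppqpqpqqppppqqp
  rot[20] = qq$qpppppqpqpqqppppqqpp
  rot[21] = q$qpppppqpqpqqppppqqppq
  rot[22] = $qpppppqpqpqqppppqqppqq
Sorted (with $ < everything):
  sorted[0] = $qpppppqpqpqqppppqqppqq  (last char: 'q')
  sorted[1] = pppppqpqpqqppppqqppqq$q  (last char: 'q')
  sorted[2] = ppppqpqpqqppppqqppqq$qp  (last char: 'p')
  sorted[3] = ppppqqppqq$qpppppqpqpqq  (last char: 'q')
  sorted[4] = pppqpqpqqppppqqppqq$qpp  (last char: 'p')
  sorted[5] = pppqqppqq$qpppppqpqpqqp  (last char: 'p')
  sorted[6] = ppqpqpqqppppqqppqq$qppp  (last char: 'p')
  sorted[7] = ppqq$qpppppqpqpqqppppqq  (last char: 'q')
  sorted[8] = ppqqppqq$qpppppqpqpqqpp  (last char: 'p')
  sorted[9] = pqpqpqqppppqqppqq$qpppp  (last char: 'p')
  sorted[10] = pqpqqppppqqppqq$qpppppq  (last char: 'q')
  sorted[11] = pqq$qpppppqpqpqqppppqqp  (last char: 'p')
  sorted[12] = pqqppppqqppqq$qpppppqpq  (last char: 'q')
  sorted[13] = pqqppqq$qpppppqpqpqqppp  (last char: 'p')
  sorted[14] = q$qpppppqpqpqqppppqqppq  (last char: 'q')
  sorted[15] = qpppppqpqpqqppppqqppqq$  (last char: '$')
  sorted[16] = qppppqqppqq$qpppppqpqpq  (last char: 'q')
  sorted[17] = qppqq$qpppppqpqpqqppppq  (last char: 'q')
  sorted[18] = qpqpqqppppqqppqq$qppppp  (last char: 'p')
  sorted[19] = qpqqppppqqppqq$qpppppqp  (last char: 'p')
  sorted[20] = qq$qpppppqpqpqqppppqqpp  (last char: 'p')
  sorted[21] = qqppppqqppqq$qpppppqpqp  (last char: 'p')
  sorted[22] = qqppqq$qpppppqpqpqqpppp  (last char: 'p')
Last column: qqpqpppqppqpqpq$qqppppp
Original string S is at sorted index 15

Answer: qqpqpppqppqpqpq$qqppppp
15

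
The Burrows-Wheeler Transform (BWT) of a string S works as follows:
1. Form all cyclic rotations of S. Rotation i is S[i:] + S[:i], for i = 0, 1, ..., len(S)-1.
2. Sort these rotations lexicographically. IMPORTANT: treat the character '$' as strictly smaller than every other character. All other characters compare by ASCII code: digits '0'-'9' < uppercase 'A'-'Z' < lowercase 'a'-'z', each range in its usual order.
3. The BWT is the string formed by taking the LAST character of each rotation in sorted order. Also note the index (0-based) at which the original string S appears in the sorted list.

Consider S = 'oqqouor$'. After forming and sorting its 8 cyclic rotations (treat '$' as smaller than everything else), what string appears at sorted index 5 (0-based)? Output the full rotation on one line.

All 8 rotations (rotation i = S[i:]+S[:i]):
  rot[0] = oqqouor$
  rot[1] = qqouor$o
  rot[2] = qouor$oq
  rot[3] = ouor$oqq
  rot[4] = uor$oqqo
  rot[5] = or$oqqou
  rot[6] = r$oqqouo
  rot[7] = $oqqouor
Sorted (with $ < everything):
  sorted[0] = $oqqouor
  sorted[1] = oqqouor$
  sorted[2] = or$oqqou
  sorted[3] = ouor$oqq
  sorted[4] = qouor$oq
  sorted[5] = qqouor$o
  sorted[6] = r$oqqouo
  sorted[7] = uor$oqqo
sorted[5] = qqouor$o

Answer: qqouor$o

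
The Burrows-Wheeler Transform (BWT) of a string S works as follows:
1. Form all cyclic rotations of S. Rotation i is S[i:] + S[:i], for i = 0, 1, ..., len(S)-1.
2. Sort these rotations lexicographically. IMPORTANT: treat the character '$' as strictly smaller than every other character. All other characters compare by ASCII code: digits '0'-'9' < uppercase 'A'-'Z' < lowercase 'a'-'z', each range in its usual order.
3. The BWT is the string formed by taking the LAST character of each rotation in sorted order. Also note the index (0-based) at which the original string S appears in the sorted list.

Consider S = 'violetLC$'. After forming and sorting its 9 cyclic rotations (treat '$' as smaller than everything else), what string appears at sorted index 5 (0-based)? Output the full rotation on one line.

All 9 rotations (rotation i = S[i:]+S[:i]):
  rot[0] = violetLC$
  rot[1] = ioletLC$v
  rot[2] = oletLC$vi
  rot[3] = letLC$vio
  rot[4] = etLC$viol
  rot[5] = tLC$viole
  rot[6] = LC$violet
  rot[7] = C$violetL
  rot[8] = $violetLC
Sorted (with $ < everything):
  sorted[0] = $violetLC
  sorted[1] = C$violetL
  sorted[2] = LC$violet
  sorted[3] = etLC$viol
  sorted[4] = ioletLC$v
  sorted[5] = letLC$vio
  sorted[6] = oletLC$vi
  sorted[7] = tLC$viole
  sorted[8] = violetLC$
sorted[5] = letLC$vio

Answer: letLC$vio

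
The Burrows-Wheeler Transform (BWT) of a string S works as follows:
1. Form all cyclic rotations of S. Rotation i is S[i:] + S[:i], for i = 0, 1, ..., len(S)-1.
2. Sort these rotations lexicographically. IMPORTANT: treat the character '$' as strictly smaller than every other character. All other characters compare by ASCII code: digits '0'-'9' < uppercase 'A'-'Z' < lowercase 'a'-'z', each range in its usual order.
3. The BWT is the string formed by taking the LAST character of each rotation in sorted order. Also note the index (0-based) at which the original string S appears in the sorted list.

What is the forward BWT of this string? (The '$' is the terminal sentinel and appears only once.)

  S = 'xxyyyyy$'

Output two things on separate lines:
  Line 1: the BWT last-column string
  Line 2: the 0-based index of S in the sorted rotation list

Answer: y$xyyyyx
1

Derivation:
All 8 rotations (rotation i = S[i:]+S[:i]):
  rot[0] = xxyyyyy$
  rot[1] = xyyyyy$x
  rot[2] = yyyyy$xx
  rot[3] = yyyy$xxy
  rot[4] = yyy$xxyy
  rot[5] = yy$xxyyy
  rot[6] = y$xxyyyy
  rot[7] = $xxyyyyy
Sorted (with $ < everything):
  sorted[0] = $xxyyyyy  (last char: 'y')
  sorted[1] = xxyyyyy$  (last char: '$')
  sorted[2] = xyyyyy$x  (last char: 'x')
  sorted[3] = y$xxyyyy  (last char: 'y')
  sorted[4] = yy$xxyyy  (last char: 'y')
  sorted[5] = yyy$xxyy  (last char: 'y')
  sorted[6] = yyyy$xxy  (last char: 'y')
  sorted[7] = yyyyy$xx  (last char: 'x')
Last column: y$xyyyyx
Original string S is at sorted index 1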